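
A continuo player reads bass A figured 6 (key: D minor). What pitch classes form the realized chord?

A, C, F

The written figures 6 are shorthand for 6/3: the 3 is implied.
A third above A in this key is C.
A sixth above A in this key is F.
Together with the bass A, this spells F major in first inversion.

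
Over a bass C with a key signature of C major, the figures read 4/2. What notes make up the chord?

C, D, F, A

The written figures 4/2 are shorthand for 6/4/2: the 6 is implied.
A second above C in this key is D.
A fourth above C in this key is F.
A sixth above C in this key is A.
Together with the bass C, this spells D minor seventh in third inversion.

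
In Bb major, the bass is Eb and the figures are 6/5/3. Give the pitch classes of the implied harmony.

A third above Eb in this key is G.
A fifth above Eb in this key is Bb.
A sixth above Eb in this key is C.
Together with the bass Eb, this spells C minor seventh in first inversion.

Eb, G, Bb, C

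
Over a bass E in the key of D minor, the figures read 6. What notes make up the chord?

E, G, C

The written figures 6 are shorthand for 6/3: the 3 is implied.
A third above E in this key is G.
A sixth above E in this key is C.
Together with the bass E, this spells C major in first inversion.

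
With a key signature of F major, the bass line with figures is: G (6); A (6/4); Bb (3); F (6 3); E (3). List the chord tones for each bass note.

G, Bb, E | A, D, F | Bb, D, F | F, A, D | E, G, Bb

G (6/3): G, Bb, E.
A (6/4): A, D, F.
Bb (5/3): Bb, D, F.
F (6/3): F, A, D.
E (5/3): E, G, Bb.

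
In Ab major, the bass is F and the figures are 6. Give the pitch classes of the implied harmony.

The written figures 6 are shorthand for 6/3: the 3 is implied.
A third above F in this key is Ab.
A sixth above F in this key is Db.
Together with the bass F, this spells Db major in first inversion.

F, Ab, Db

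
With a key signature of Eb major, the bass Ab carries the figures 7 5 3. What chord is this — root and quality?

The figures 7 5 3 indicate a seventh chord in root position.
In root position the bass is the root, so the root is Ab.
The chord tones are Ab, C, Eb, G, giving Ab major seventh.

Ab major seventh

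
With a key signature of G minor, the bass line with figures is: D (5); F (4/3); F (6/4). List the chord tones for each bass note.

D (5/3): D, F, A.
F (6/4/3): F, A, Bb, D.
F (6/4): F, Bb, D.

D, F, A | F, A, Bb, D | F, Bb, D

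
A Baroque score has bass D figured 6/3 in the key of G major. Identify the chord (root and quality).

B minor

The figures 6/3 indicate a triad in first inversion.
In first inversion the root lies a sixth above the bass: a sixth above D in G major is B.
The chord tones are D, F#, B, giving B minor.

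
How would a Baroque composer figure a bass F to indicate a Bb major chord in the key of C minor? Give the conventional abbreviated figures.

6/4

F is the fifth of Bb major, so the chord is in second inversion.
A triad in second inversion is figured 6/4, conventionally abbreviated 6/4.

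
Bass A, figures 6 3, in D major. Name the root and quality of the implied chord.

The figures 6 3 indicate a triad in first inversion.
In first inversion the root lies a sixth above the bass: a sixth above A in D major is F#.
The chord tones are A, C#, F#, giving F# minor.

F# minor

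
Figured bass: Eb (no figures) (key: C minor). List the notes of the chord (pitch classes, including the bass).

An unfigured bass implies 5/3.
A third above Eb in this key is G.
A fifth above Eb in this key is Bb.
Together with the bass Eb, this spells Eb major in root position.

Eb, G, Bb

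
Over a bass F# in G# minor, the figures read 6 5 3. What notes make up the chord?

A third above F# in this key is A#.
A fifth above F# in this key is C#.
A sixth above F# in this key is D#.
Together with the bass F#, this spells D# minor seventh in first inversion.

F#, A#, C#, D#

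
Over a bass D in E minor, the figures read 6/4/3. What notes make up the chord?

D, F#, G, B

A third above D in this key is F#.
A fourth above D in this key is G.
A sixth above D in this key is B.
Together with the bass D, this spells G major seventh in second inversion.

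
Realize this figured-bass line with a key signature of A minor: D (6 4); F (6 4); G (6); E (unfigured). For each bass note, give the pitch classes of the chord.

D (6/4): D, G, B.
F (6/4): F, B, D.
G (6/3): G, B, E.
E (5/3): E, G, B.

D, G, B | F, B, D | G, B, E | E, G, B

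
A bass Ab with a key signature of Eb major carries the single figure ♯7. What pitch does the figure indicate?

Counting 6 letter steps above Ab lands on G; in Eb major, that letter is G.
The #7 figure raises it a semitone, giving G#.

G#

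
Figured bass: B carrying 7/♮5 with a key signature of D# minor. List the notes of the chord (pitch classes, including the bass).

B, D#, F, A#

The written figures 7/♮5 are shorthand for 7/5/3: the 3 is implied.
A third above B in this key is D#.
A fifth above B in this key is F#, made natural (F) by the ♮ figure.
A seventh above B in this key is A#.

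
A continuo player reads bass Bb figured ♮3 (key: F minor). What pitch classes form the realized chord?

The written figures ♮3 are shorthand for 5/3: the 5 is implied.
A third above Bb in this key is Db, made natural (D) by the ♮ figure.
A fifth above Bb in this key is F.
Together with the bass Bb, this spells Bb major in root position.

Bb, D, F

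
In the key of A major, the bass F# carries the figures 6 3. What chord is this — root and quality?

D major

The figures 6 3 indicate a triad in first inversion.
In first inversion the root lies a sixth above the bass: a sixth above F# in A major is D.
The chord tones are F#, A, D, giving D major.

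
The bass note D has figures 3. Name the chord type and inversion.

triad, root position

3 is shorthand for 5/3.
Intervals of 5/3 above the bass form a triad; the bass is the root, so this is root position.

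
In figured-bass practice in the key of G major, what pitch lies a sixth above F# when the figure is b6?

Counting 5 letter steps above F# lands on D; in G major, that letter is D.
The b6 figure lowers it a semitone, giving Db.

Db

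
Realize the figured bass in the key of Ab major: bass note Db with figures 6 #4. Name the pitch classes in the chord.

Db, G#, Bb

A fourth above Db in this key is G, raised to G# by the sharp.
A sixth above Db in this key is Bb.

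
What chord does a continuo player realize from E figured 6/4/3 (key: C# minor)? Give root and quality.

A major seventh

The figures 6/4/3 indicate a seventh chord in second inversion.
In second inversion the root lies a fourth above the bass: a fourth above E in C# minor is A.
The chord tones are E, G#, A, C#, giving A major seventh.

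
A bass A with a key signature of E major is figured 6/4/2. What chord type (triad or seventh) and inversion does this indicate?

seventh chord, third inversion

Intervals of 6/4/2 above the bass form a seventh chord; the bass is the seventh, so this is third inversion.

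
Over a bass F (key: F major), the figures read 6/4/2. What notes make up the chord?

A second above F in this key is G.
A fourth above F in this key is Bb.
A sixth above F in this key is D.
Together with the bass F, this spells G minor seventh in third inversion.

F, G, Bb, D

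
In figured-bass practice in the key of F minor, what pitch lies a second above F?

Counting 1 letter step above F lands on G; in F minor, that letter is G.

G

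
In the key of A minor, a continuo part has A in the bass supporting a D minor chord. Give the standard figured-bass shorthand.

6/4

A is the fifth of D minor, so the chord is in second inversion.
A triad in second inversion is figured 6/4, conventionally abbreviated 6/4.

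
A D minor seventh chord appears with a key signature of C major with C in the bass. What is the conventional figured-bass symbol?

4/2

C is the seventh of D minor seventh, so the chord is in third inversion.
A seventh chord in third inversion is figured 6/4/2, conventionally abbreviated 4/2.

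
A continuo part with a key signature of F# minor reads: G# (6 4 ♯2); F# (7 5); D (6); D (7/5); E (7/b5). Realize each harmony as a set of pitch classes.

G# (6/4/#2): G#, A#, C#, E.
F# (7/5/3): F#, A, C#, E.
D (6/3): D, F#, B.
D (7/5/3): D, F#, A, C#.
E (7/b5/3): E, G#, Bb, D.

G#, A#, C#, E | F#, A, C#, E | D, F#, B | D, F#, A, C# | E, G#, Bb, D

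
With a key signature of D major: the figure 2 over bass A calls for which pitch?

B

Counting 1 letter step above A lands on B; in D major, that letter is B.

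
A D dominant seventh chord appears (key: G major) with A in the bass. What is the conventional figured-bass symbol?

4/3

A is the fifth of D dominant seventh, so the chord is in second inversion.
A seventh chord in second inversion is figured 6/4/3, conventionally abbreviated 4/3.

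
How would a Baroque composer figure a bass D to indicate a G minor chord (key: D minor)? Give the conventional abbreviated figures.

D is the fifth of G minor, so the chord is in second inversion.
A triad in second inversion is figured 6/4, conventionally abbreviated 6/4.

6/4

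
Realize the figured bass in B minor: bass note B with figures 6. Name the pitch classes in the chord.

The written figures 6 are shorthand for 6/3: the 3 is implied.
A third above B in this key is D.
A sixth above B in this key is G.
Together with the bass B, this spells G major in first inversion.

B, D, G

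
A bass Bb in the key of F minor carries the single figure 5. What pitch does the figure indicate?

Counting 4 letter steps above Bb lands on F; in F minor, that letter is F.

F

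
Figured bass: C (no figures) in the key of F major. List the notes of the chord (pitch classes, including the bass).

An unfigured bass implies 5/3.
A third above C in this key is E.
A fifth above C in this key is G.
Together with the bass C, this spells C major in root position.

C, E, G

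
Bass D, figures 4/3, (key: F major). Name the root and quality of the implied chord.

The figures 4/3 indicate a seventh chord in second inversion.
In second inversion the root lies a fourth above the bass: a fourth above D in F major is G.
The chord tones are D, F, G, Bb, giving G minor seventh.

G minor seventh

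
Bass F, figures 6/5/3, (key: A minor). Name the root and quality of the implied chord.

D minor seventh

The figures 6/5/3 indicate a seventh chord in first inversion.
In first inversion the root lies a sixth above the bass: a sixth above F in A minor is D.
The chord tones are F, A, C, D, giving D minor seventh.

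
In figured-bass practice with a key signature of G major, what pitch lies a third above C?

E

Counting 2 letter steps above C lands on E; in G major, that letter is E.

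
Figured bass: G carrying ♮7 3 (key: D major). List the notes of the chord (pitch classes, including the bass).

The written figures ♮7 3 are shorthand for 7/5/3: the 5 is implied.
A third above G in this key is B.
A fifth above G in this key is D.
A seventh above G in this key is F#, made natural (F) by the ♮ figure.
Together with the bass G, this spells G dominant seventh in root position.

G, B, D, F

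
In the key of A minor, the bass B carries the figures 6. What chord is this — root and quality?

G major

The figures 6 indicate a triad in first inversion.
In first inversion the root lies a sixth above the bass: a sixth above B in A minor is G.
The chord tones are B, D, G, giving G major.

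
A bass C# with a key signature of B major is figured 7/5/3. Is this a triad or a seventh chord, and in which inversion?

seventh chord, root position

Intervals of 7/5/3 above the bass form a seventh chord; the bass is the root, so this is root position.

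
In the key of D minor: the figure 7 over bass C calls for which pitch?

Bb

Counting 6 letter steps above C lands on B; in D minor, that letter is Bb.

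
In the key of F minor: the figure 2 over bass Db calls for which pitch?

Counting 1 letter step above Db lands on E; in F minor, that letter is Eb.

Eb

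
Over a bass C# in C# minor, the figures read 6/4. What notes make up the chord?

A fourth above C# in this key is F#.
A sixth above C# in this key is A.
Together with the bass C#, this spells F# minor in second inversion.

C#, F#, A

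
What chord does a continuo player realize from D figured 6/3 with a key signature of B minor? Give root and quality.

B minor

The figures 6/3 indicate a triad in first inversion.
In first inversion the root lies a sixth above the bass: a sixth above D in B minor is B.
The chord tones are D, F#, B, giving B minor.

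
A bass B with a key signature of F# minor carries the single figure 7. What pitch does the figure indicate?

Counting 6 letter steps above B lands on A; in F# minor, that letter is A.

A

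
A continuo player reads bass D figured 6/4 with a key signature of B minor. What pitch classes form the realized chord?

D, G, B

A fourth above D in this key is G.
A sixth above D in this key is B.
Together with the bass D, this spells G major in second inversion.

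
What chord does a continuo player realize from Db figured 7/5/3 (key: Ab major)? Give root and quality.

Db major seventh

The figures 7/5/3 indicate a seventh chord in root position.
In root position the bass is the root, so the root is Db.
The chord tones are Db, F, Ab, C, giving Db major seventh.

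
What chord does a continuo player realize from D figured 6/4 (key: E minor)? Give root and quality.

The figures 6/4 indicate a triad in second inversion.
In second inversion the root lies a fourth above the bass: a fourth above D in E minor is G.
The chord tones are D, G, B, giving G major.

G major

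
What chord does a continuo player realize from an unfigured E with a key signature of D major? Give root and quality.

E minor

An unfigured bass indicates a triad in root position.
In root position the bass is the root, so the root is E.
The chord tones are E, G, B, giving E minor.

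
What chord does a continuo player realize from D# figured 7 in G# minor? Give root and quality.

The figures 7 indicate a seventh chord in root position.
In root position the bass is the root, so the root is D#.
The chord tones are D#, F#, A#, C#, giving D# minor seventh.

D# minor seventh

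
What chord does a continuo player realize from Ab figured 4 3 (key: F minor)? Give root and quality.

The figures 4 3 indicate a seventh chord in second inversion.
In second inversion the root lies a fourth above the bass: a fourth above Ab in F minor is Db.
The chord tones are Ab, C, Db, F, giving Db major seventh.

Db major seventh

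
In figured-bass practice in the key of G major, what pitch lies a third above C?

Counting 2 letter steps above C lands on E; in G major, that letter is E.

E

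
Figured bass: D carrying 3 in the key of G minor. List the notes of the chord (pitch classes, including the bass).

The written figures 3 are shorthand for 5/3: the 5 is implied.
A third above D in this key is F.
A fifth above D in this key is A.
Together with the bass D, this spells D minor in root position.

D, F, A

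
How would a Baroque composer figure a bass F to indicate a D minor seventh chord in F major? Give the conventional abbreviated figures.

F is the third of D minor seventh, so the chord is in first inversion.
A seventh chord in first inversion is figured 6/5/3, conventionally abbreviated 6/5.

6/5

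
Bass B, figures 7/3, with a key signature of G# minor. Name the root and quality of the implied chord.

B major seventh

The figures 7/3 indicate a seventh chord in root position.
In root position the bass is the root, so the root is B.
The chord tones are B, D#, F#, A#, giving B major seventh.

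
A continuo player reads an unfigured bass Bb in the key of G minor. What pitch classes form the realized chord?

An unfigured bass implies 5/3.
A third above Bb in this key is D.
A fifth above Bb in this key is F.
Together with the bass Bb, this spells Bb major in root position.

Bb, D, F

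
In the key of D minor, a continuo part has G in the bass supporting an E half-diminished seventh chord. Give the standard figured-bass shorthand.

G is the third of E half-diminished seventh, so the chord is in first inversion.
A seventh chord in first inversion is figured 6/5/3, conventionally abbreviated 6/5.

6/5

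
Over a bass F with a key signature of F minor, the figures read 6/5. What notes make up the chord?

F, Ab, C, Db

The written figures 6/5 are shorthand for 6/5/3: the 3 is implied.
A third above F in this key is Ab.
A fifth above F in this key is C.
A sixth above F in this key is Db.
Together with the bass F, this spells Db major seventh in first inversion.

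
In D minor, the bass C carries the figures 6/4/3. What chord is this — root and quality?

F major seventh

The figures 6/4/3 indicate a seventh chord in second inversion.
In second inversion the root lies a fourth above the bass: a fourth above C in D minor is F.
The chord tones are C, E, F, A, giving F major seventh.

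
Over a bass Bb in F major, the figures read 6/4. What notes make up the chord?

Bb, E, G

A fourth above Bb in this key is E.
A sixth above Bb in this key is G.
Together with the bass Bb, this spells E diminished in second inversion.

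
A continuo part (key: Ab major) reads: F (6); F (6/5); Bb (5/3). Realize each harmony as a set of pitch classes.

F, Ab, Db | F, Ab, C, Db | Bb, Db, F

F (6/3): F, Ab, Db.
F (6/5/3): F, Ab, C, Db.
Bb (5/3): Bb, Db, F.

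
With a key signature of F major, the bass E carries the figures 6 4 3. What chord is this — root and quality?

The figures 6 4 3 indicate a seventh chord in second inversion.
In second inversion the root lies a fourth above the bass: a fourth above E in F major is A.
The chord tones are E, G, A, C, giving A minor seventh.

A minor seventh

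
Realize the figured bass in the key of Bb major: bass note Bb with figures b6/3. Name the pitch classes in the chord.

Bb, D, Gb

A third above Bb in this key is D.
A sixth above Bb in this key is G, lowered to Gb by the flat.
Together with the bass Bb, this spells Gb augmented in first inversion.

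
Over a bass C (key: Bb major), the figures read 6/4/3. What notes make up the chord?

A third above C in this key is Eb.
A fourth above C in this key is F.
A sixth above C in this key is A.
Together with the bass C, this spells F dominant seventh in second inversion.

C, Eb, F, A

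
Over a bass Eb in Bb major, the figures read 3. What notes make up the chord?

The written figures 3 are shorthand for 5/3: the 5 is implied.
A third above Eb in this key is G.
A fifth above Eb in this key is Bb.
Together with the bass Eb, this spells Eb major in root position.

Eb, G, Bb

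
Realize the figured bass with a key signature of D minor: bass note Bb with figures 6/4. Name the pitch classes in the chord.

A fourth above Bb in this key is E.
A sixth above Bb in this key is G.
Together with the bass Bb, this spells E diminished in second inversion.

Bb, E, G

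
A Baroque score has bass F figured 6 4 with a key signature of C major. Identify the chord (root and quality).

The figures 6 4 indicate a triad in second inversion.
In second inversion the root lies a fourth above the bass: a fourth above F in C major is B.
The chord tones are F, B, D, giving B diminished.

B diminished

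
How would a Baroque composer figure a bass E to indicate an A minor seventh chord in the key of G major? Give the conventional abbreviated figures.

E is the fifth of A minor seventh, so the chord is in second inversion.
A seventh chord in second inversion is figured 6/4/3, conventionally abbreviated 4/3.

4/3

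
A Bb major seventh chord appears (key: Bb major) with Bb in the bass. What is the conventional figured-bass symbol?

7

Bb is the root of Bb major seventh, so the chord is in root position.
A seventh chord in root position is figured 7/5/3, conventionally abbreviated 7.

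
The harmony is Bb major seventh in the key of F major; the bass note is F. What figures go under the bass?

4/3

F is the fifth of Bb major seventh, so the chord is in second inversion.
A seventh chord in second inversion is figured 6/4/3, conventionally abbreviated 4/3.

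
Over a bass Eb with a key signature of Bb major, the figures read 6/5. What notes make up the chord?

Eb, G, Bb, C

The written figures 6/5 are shorthand for 6/5/3: the 3 is implied.
A third above Eb in this key is G.
A fifth above Eb in this key is Bb.
A sixth above Eb in this key is C.
Together with the bass Eb, this spells C minor seventh in first inversion.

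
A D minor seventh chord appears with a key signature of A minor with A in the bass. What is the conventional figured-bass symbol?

4/3

A is the fifth of D minor seventh, so the chord is in second inversion.
A seventh chord in second inversion is figured 6/4/3, conventionally abbreviated 4/3.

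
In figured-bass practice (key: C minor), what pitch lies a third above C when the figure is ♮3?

Counting 2 letter steps above C lands on E; in C minor, that letter is Eb.
The ♮3 figure makes it natural, giving E.

E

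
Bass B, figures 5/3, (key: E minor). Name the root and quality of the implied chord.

B minor

The figures 5/3 indicate a triad in root position.
In root position the bass is the root, so the root is B.
The chord tones are B, D, F#, giving B minor.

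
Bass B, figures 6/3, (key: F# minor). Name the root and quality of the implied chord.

G# diminished

The figures 6/3 indicate a triad in first inversion.
In first inversion the root lies a sixth above the bass: a sixth above B in F# minor is G#.
The chord tones are B, D, G#, giving G# diminished.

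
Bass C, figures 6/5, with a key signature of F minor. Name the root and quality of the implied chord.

Ab major seventh

The figures 6/5 indicate a seventh chord in first inversion.
In first inversion the root lies a sixth above the bass: a sixth above C in F minor is Ab.
The chord tones are C, Eb, G, Ab, giving Ab major seventh.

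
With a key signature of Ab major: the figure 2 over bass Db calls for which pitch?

Eb

Counting 1 letter step above Db lands on E; in Ab major, that letter is Eb.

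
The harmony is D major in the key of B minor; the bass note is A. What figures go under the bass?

A is the fifth of D major, so the chord is in second inversion.
A triad in second inversion is figured 6/4, conventionally abbreviated 6/4.

6/4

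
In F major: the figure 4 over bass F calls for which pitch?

Counting 3 letter steps above F lands on B; in F major, that letter is Bb.

Bb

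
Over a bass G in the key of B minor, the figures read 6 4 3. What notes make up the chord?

A third above G in this key is B.
A fourth above G in this key is C#.
A sixth above G in this key is E.
Together with the bass G, this spells C# half-diminished seventh in second inversion.

G, B, C#, E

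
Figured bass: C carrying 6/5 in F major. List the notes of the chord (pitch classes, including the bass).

The written figures 6/5 are shorthand for 6/5/3: the 3 is implied.
A third above C in this key is E.
A fifth above C in this key is G.
A sixth above C in this key is A.
Together with the bass C, this spells A minor seventh in first inversion.

C, E, G, A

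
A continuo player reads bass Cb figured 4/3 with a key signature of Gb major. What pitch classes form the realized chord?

Cb, Eb, F, Ab

The written figures 4/3 are shorthand for 6/4/3: the 6 is implied.
A third above Cb in this key is Eb.
A fourth above Cb in this key is F.
A sixth above Cb in this key is Ab.
Together with the bass Cb, this spells F half-diminished seventh in second inversion.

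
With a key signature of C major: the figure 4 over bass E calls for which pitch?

Counting 3 letter steps above E lands on A; in C major, that letter is A.

A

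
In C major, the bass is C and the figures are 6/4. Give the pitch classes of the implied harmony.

C, F, A

A fourth above C in this key is F.
A sixth above C in this key is A.
Together with the bass C, this spells F major in second inversion.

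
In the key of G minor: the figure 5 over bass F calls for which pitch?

C

Counting 4 letter steps above F lands on C; in G minor, that letter is C.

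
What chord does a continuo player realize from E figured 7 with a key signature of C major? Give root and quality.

E minor seventh

The figures 7 indicate a seventh chord in root position.
In root position the bass is the root, so the root is E.
The chord tones are E, G, B, D, giving E minor seventh.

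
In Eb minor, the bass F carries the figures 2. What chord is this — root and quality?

The figures 2 indicate a seventh chord in third inversion.
In third inversion the root lies a second above the bass: a second above F in Eb minor is Gb.
The chord tones are F, Gb, Bb, Db, giving Gb major seventh.

Gb major seventh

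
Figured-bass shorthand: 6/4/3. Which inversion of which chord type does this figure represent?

seventh chord, second inversion

Intervals of 6/4/3 above the bass form a seventh chord; the bass is the fifth, so this is second inversion.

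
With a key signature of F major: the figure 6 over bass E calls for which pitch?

Counting 5 letter steps above E lands on C; in F major, that letter is C.

C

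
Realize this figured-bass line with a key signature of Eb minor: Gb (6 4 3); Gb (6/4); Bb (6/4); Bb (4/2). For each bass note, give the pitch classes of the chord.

Gb (6/4/3): Gb, Bb, Cb, Eb.
Gb (6/4): Gb, Cb, Eb.
Bb (6/4): Bb, Eb, Gb.
Bb (6/4/2): Bb, Cb, Eb, Gb.

Gb, Bb, Cb, Eb | Gb, Cb, Eb | Bb, Eb, Gb | Bb, Cb, Eb, Gb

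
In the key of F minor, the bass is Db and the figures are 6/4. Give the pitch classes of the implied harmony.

A fourth above Db in this key is G.
A sixth above Db in this key is Bb.
Together with the bass Db, this spells G diminished in second inversion.

Db, G, Bb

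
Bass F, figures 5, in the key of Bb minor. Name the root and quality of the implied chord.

The figures 5 indicate a triad in root position.
In root position the bass is the root, so the root is F.
The chord tones are F, Ab, C, giving F minor.

F minor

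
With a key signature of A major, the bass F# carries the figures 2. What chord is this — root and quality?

The figures 2 indicate a seventh chord in third inversion.
In third inversion the root lies a second above the bass: a second above F# in A major is G#.
The chord tones are F#, G#, B, D, giving G# half-diminished seventh.

G# half-diminished seventh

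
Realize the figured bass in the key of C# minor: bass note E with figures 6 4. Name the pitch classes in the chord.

E, A, C#

A fourth above E in this key is A.
A sixth above E in this key is C#.
Together with the bass E, this spells A major in second inversion.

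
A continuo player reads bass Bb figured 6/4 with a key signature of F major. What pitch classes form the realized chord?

A fourth above Bb in this key is E.
A sixth above Bb in this key is G.
Together with the bass Bb, this spells E diminished in second inversion.

Bb, E, G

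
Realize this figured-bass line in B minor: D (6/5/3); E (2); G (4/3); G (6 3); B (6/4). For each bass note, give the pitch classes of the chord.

D (6/5/3): D, F#, A, B.
E (6/4/2): E, F#, A, C#.
G (6/4/3): G, B, C#, E.
G (6/3): G, B, E.
B (6/4): B, E, G.

D, F#, A, B | E, F#, A, C# | G, B, C#, E | G, B, E | B, E, G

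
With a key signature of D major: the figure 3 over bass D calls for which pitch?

Counting 2 letter steps above D lands on F; in D major, that letter is F#.

F#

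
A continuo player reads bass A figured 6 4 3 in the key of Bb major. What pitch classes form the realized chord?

A, C, D, F

A third above A in this key is C.
A fourth above A in this key is D.
A sixth above A in this key is F.
Together with the bass A, this spells D minor seventh in second inversion.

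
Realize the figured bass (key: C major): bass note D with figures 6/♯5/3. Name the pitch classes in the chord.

D, F, A#, B

A third above D in this key is F.
A fifth above D in this key is A, raised to A# by the sharp.
A sixth above D in this key is B.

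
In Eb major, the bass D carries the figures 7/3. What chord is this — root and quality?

The figures 7/3 indicate a seventh chord in root position.
In root position the bass is the root, so the root is D.
The chord tones are D, F, Ab, C, giving D half-diminished seventh.

D half-diminished seventh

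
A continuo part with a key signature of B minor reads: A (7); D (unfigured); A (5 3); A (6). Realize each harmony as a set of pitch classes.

A (7/5/3): A, C#, E, G.
D (5/3): D, F#, A.
A (5/3): A, C#, E.
A (6/3): A, C#, F#.

A, C#, E, G | D, F#, A | A, C#, E | A, C#, F#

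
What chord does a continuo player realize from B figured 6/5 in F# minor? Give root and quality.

G# half-diminished seventh

The figures 6/5 indicate a seventh chord in first inversion.
In first inversion the root lies a sixth above the bass: a sixth above B in F# minor is G#.
The chord tones are B, D, F#, G#, giving G# half-diminished seventh.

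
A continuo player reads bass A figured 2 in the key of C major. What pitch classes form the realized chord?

A, B, D, F

The written figures 2 are shorthand for 6/4/2: the 6/4 are implied.
A second above A in this key is B.
A fourth above A in this key is D.
A sixth above A in this key is F.
Together with the bass A, this spells B half-diminished seventh in third inversion.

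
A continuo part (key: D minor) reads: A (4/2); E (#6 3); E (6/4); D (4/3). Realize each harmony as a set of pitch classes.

A, Bb, D, F | E, G, C# | E, A, C | D, F, G, Bb

A (6/4/2): A, Bb, D, F.
E (#6/3): E, G, C#.
E (6/4): E, A, C.
D (6/4/3): D, F, G, Bb.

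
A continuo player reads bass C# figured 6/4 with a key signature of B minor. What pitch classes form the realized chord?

C#, F#, A

A fourth above C# in this key is F#.
A sixth above C# in this key is A.
Together with the bass C#, this spells F# minor in second inversion.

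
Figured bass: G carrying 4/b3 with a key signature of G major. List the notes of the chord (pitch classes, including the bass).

The written figures 4/b3 are shorthand for 6/4/3: the 6 is implied.
A third above G in this key is B, lowered to Bb by the flat.
A fourth above G in this key is C.
A sixth above G in this key is E.
Together with the bass G, this spells C dominant seventh in second inversion.

G, Bb, C, E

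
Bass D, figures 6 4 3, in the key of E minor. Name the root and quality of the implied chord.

G major seventh

The figures 6 4 3 indicate a seventh chord in second inversion.
In second inversion the root lies a fourth above the bass: a fourth above D in E minor is G.
The chord tones are D, F#, G, B, giving G major seventh.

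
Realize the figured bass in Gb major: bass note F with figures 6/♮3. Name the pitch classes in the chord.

F, A, Db

A third above F in this key is Ab, made natural (A) by the ♮ figure.
A sixth above F in this key is Db.
Together with the bass F, this spells Db augmented in first inversion.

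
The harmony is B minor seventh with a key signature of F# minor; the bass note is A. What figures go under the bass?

4/2

A is the seventh of B minor seventh, so the chord is in third inversion.
A seventh chord in third inversion is figured 6/4/2, conventionally abbreviated 4/2.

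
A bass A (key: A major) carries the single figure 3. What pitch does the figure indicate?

C#

Counting 2 letter steps above A lands on C; in A major, that letter is C#.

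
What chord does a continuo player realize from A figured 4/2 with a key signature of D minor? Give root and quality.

The figures 4/2 indicate a seventh chord in third inversion.
In third inversion the root lies a second above the bass: a second above A in D minor is Bb.
The chord tones are A, Bb, D, F, giving Bb major seventh.

Bb major seventh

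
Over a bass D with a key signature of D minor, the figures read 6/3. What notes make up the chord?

D, F, Bb

A third above D in this key is F.
A sixth above D in this key is Bb.
Together with the bass D, this spells Bb major in first inversion.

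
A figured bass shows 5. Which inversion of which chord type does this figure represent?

triad, root position

5 is shorthand for 5/3.
Intervals of 5/3 above the bass form a triad; the bass is the root, so this is root position.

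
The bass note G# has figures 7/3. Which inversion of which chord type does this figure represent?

seventh chord, root position

7/3 is shorthand for 7/5/3.
Intervals of 7/5/3 above the bass form a seventh chord; the bass is the root, so this is root position.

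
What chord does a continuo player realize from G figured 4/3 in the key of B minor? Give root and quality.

C# half-diminished seventh

The figures 4/3 indicate a seventh chord in second inversion.
In second inversion the root lies a fourth above the bass: a fourth above G in B minor is C#.
The chord tones are G, B, C#, E, giving C# half-diminished seventh.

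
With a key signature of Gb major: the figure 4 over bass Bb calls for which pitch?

Eb

Counting 3 letter steps above Bb lands on E; in Gb major, that letter is Eb.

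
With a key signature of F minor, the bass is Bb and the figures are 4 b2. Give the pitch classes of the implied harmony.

Bb, Cb, Eb, G

The written figures 4 b2 are shorthand for 6/4/2: the 6 is implied.
A second above Bb in this key is C, lowered to Cb by the flat.
A fourth above Bb in this key is Eb.
A sixth above Bb in this key is G.
Together with the bass Bb, this spells Cb augmented major seventh in third inversion.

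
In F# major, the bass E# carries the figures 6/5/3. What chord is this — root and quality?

C# dominant seventh

The figures 6/5/3 indicate a seventh chord in first inversion.
In first inversion the root lies a sixth above the bass: a sixth above E# in F# major is C#.
The chord tones are E#, G#, B, C#, giving C# dominant seventh.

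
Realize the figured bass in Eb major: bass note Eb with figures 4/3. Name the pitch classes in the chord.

The written figures 4/3 are shorthand for 6/4/3: the 6 is implied.
A third above Eb in this key is G.
A fourth above Eb in this key is Ab.
A sixth above Eb in this key is C.
Together with the bass Eb, this spells Ab major seventh in second inversion.

Eb, G, Ab, C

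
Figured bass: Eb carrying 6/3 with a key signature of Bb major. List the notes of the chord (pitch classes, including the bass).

Eb, G, C

A third above Eb in this key is G.
A sixth above Eb in this key is C.
Together with the bass Eb, this spells C minor in first inversion.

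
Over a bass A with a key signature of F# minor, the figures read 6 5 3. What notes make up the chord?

A, C#, E, F#

A third above A in this key is C#.
A fifth above A in this key is E.
A sixth above A in this key is F#.
Together with the bass A, this spells F# minor seventh in first inversion.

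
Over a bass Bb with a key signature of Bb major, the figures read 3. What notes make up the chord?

Bb, D, F

The written figures 3 are shorthand for 5/3: the 5 is implied.
A third above Bb in this key is D.
A fifth above Bb in this key is F.
Together with the bass Bb, this spells Bb major in root position.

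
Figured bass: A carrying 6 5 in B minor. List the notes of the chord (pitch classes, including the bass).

A, C#, E, F#

The written figures 6 5 are shorthand for 6/5/3: the 3 is implied.
A third above A in this key is C#.
A fifth above A in this key is E.
A sixth above A in this key is F#.
Together with the bass A, this spells F# minor seventh in first inversion.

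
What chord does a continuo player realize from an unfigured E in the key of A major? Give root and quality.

An unfigured bass indicates a triad in root position.
In root position the bass is the root, so the root is E.
The chord tones are E, G#, B, giving E major.

E major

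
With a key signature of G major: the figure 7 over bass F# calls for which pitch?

Counting 6 letter steps above F# lands on E; in G major, that letter is E.

E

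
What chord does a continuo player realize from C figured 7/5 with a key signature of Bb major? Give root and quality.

The figures 7/5 indicate a seventh chord in root position.
In root position the bass is the root, so the root is C.
The chord tones are C, Eb, G, Bb, giving C minor seventh.

C minor seventh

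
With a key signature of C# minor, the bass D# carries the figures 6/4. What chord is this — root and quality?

G# minor

The figures 6/4 indicate a triad in second inversion.
In second inversion the root lies a fourth above the bass: a fourth above D# in C# minor is G#.
The chord tones are D#, G#, B, giving G# minor.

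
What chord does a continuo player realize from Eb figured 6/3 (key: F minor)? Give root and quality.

C minor

The figures 6/3 indicate a triad in first inversion.
In first inversion the root lies a sixth above the bass: a sixth above Eb in F minor is C.
The chord tones are Eb, G, C, giving C minor.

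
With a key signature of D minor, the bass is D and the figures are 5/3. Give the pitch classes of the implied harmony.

A third above D in this key is F.
A fifth above D in this key is A.
Together with the bass D, this spells D minor in root position.

D, F, A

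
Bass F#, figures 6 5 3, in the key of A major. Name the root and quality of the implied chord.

D major seventh

The figures 6 5 3 indicate a seventh chord in first inversion.
In first inversion the root lies a sixth above the bass: a sixth above F# in A major is D.
The chord tones are F#, A, C#, D, giving D major seventh.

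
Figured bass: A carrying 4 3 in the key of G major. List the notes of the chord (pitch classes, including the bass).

The written figures 4 3 are shorthand for 6/4/3: the 6 is implied.
A third above A in this key is C.
A fourth above A in this key is D.
A sixth above A in this key is F#.
Together with the bass A, this spells D dominant seventh in second inversion.

A, C, D, F#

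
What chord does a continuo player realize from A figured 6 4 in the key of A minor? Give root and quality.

The figures 6 4 indicate a triad in second inversion.
In second inversion the root lies a fourth above the bass: a fourth above A in A minor is D.
The chord tones are A, D, F, giving D minor.

D minor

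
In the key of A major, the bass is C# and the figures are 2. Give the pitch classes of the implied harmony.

C#, D, F#, A

The written figures 2 are shorthand for 6/4/2: the 6/4 are implied.
A second above C# in this key is D.
A fourth above C# in this key is F#.
A sixth above C# in this key is A.
Together with the bass C#, this spells D major seventh in third inversion.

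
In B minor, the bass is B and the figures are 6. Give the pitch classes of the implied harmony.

The written figures 6 are shorthand for 6/3: the 3 is implied.
A third above B in this key is D.
A sixth above B in this key is G.
Together with the bass B, this spells G major in first inversion.

B, D, G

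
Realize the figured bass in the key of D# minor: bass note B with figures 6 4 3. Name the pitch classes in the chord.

B, D#, E#, G#

A third above B in this key is D#.
A fourth above B in this key is E#.
A sixth above B in this key is G#.
Together with the bass B, this spells E# half-diminished seventh in second inversion.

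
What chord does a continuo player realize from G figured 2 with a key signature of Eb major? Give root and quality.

Ab major seventh

The figures 2 indicate a seventh chord in third inversion.
In third inversion the root lies a second above the bass: a second above G in Eb major is Ab.
The chord tones are G, Ab, C, Eb, giving Ab major seventh.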